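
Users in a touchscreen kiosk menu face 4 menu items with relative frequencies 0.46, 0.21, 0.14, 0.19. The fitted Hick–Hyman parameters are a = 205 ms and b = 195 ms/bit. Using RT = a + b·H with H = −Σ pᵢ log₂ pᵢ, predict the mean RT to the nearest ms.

564 ms

H = 0.46·log₂(1/0.46) + 0.21·log₂(1/0.21) + 0.14·log₂(1/0.14) + 0.19·log₂(1/0.19) = 1.8405 bits.
RT = 205 + 195 × 1.8405 = 563.90 ms.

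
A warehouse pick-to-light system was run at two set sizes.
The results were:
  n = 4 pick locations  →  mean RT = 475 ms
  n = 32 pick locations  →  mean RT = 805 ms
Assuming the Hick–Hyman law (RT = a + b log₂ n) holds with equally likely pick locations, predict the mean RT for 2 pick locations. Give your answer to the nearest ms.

365 ms

Solve the two-equation system in a and b:
  b = (805 − 475) / (log₂ 32 − log₂ 4) = 330 / (5 − 2) = 110 ms/bit
  a = 475 − 110 × 2 = 255 ms
Then RT(2) = 255 + 110 × log₂ 2 = 255 + 110 × 1 ≈ 365.000 ms.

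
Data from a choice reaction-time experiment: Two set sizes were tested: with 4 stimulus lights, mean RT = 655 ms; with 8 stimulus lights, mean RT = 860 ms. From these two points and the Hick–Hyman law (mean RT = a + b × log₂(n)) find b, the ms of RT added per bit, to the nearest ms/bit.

b = (RT₂ − RT₁)/(log₂ n₂ − log₂ n₁) = (860 − 655)/(3 − 2) = 205 ms/bit.

205 ms/bit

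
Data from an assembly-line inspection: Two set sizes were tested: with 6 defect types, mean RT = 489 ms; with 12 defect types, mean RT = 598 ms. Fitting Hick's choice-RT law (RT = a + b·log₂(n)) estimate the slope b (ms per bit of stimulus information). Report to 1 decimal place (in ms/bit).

The slope on a log₂ axis is (598 − 489) / (3.5850 − 2.5850) = 109.000 ms/bit.

109.0 ms/bit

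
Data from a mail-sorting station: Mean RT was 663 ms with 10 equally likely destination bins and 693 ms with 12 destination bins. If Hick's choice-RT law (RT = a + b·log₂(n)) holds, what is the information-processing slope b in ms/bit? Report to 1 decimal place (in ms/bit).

The slope on a log₂ axis is (693 − 663) / (3.5850 − 3.3219) = 114.054 ms/bit.

114.1 ms/bit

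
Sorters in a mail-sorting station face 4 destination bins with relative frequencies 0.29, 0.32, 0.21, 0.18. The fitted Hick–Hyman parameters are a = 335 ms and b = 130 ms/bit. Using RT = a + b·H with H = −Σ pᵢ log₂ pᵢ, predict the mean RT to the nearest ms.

H = 0.29·log₂(1/0.29) + 0.32·log₂(1/0.32) + 0.21·log₂(1/0.21) + 0.18·log₂(1/0.18) = 1.9621 bits.
RT = 335 + 130 × 1.9621 = 590.07 ms.

590 ms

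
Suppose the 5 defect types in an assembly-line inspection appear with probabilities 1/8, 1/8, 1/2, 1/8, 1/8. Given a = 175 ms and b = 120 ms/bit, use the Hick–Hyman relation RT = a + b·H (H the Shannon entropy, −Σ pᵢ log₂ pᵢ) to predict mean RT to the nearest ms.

415 ms

H = −Σ pᵢ log₂ pᵢ = 0.125·3 + 0.125·3 + 0.5·1 + 0.125·3 + 0.125·3 = 2.000 bits.
RT = 175 + 120 × 2.000 = 415.00 ms.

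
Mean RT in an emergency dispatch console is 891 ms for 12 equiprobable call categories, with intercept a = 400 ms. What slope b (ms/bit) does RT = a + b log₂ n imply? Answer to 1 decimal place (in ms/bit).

log₂(12) = 3.5850 bits.
b = (RT − a)/log₂ n = (891 − 400) / 3.5850 = 136.961 ms/bit.

137.0 ms/bit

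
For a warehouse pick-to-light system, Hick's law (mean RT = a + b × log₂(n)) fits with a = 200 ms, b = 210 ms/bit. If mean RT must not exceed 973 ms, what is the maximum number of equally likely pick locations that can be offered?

12

Information budget: (973 − 200)/210 = 3.6810 bits, so n ≤ 2^3.6810 = 12.826 → at most 12.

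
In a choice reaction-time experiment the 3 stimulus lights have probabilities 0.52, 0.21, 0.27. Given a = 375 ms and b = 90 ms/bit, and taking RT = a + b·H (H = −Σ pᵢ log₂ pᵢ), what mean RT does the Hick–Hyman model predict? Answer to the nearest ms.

508 ms

H = 0.52·log₂(1/0.52) + 0.21·log₂(1/0.21) + 0.27·log₂(1/0.27) = 1.4734 bits.
RT = 375 + 90 × 1.4734 = 507.61 ms.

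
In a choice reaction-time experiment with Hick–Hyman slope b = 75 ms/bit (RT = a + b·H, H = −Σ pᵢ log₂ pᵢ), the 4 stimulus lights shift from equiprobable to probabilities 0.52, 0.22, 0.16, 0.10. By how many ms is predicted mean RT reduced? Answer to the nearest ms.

Equiprobable entropy H₀ = log₂ 4 = 2.0000 bits.
Skewed entropy H = −Σ pᵢ log₂ pᵢ = 1.7264 bits.
ΔRT = b·(H₀ − H) = 75 × 0.2736 = 20.52 ms.

21 ms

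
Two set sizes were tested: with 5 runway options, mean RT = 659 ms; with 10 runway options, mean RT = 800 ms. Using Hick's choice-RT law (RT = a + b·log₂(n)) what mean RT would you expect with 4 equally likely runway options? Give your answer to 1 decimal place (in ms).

613.6 ms

Solve the two-equation system in a and b:
  b = (800 − 659) / (log₂ 10 − log₂ 5) = 141 / (3.3219 − 2.3219) = 141.000 ms/bit
  a = 659 − 141.000 × 2.3219 = 331.608 ms
Then RT(4) = 331.608 + 141.000 × log₂ 4 = 331.608 + 141.000 × 2 ≈ 613.608 ms.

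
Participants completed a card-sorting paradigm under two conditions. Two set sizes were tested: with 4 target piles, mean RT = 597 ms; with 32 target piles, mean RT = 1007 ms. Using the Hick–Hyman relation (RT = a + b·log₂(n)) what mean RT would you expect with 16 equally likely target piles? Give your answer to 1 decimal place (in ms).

RT is linear in log₂ n, so two points fix the line:
  b = (1007 − 597) / (log₂ 32 − log₂ 4) = 410 / (5 − 2) = 136.667 ms/bit
  a = 597 − 136.667 × 2 = 323.667 ms
Then RT(16) = 323.667 + 136.667 × log₂ 16 = 323.667 + 136.667 × 4 ≈ 870.333 ms.

870.3 ms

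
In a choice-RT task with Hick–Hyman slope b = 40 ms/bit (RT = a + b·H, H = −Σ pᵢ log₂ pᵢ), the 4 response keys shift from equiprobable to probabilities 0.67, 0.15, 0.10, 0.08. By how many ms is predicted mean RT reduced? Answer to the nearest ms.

Equiprobable entropy H₀ = log₂ 4 = 2.0000 bits.
Skewed entropy H = −Σ pᵢ log₂ pᵢ = 1.4214 bits.
ΔRT = b·(H₀ − H) = 40 × 0.5786 = 23.15 ms.

23 ms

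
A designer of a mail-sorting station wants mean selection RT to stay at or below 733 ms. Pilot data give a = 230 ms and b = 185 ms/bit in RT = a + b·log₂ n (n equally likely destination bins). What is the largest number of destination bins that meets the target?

6

Set 230 + 185·log₂ n ≤ 733 → log₂ n ≤ (733 − 230)/185 = 2.7189.
So n ≤ 2^2.7189 = 6.584; the largest integer n is 6.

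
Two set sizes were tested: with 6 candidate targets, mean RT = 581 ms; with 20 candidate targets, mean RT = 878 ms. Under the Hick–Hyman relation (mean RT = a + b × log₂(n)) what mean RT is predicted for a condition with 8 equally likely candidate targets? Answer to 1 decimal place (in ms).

652.0 ms

RT is linear in log₂ n, so two points fix the line:
  b = (878 − 581) / (log₂ 20 − log₂ 6) = 297 / (4.3219 − 2.5850) = 170.988 ms/bit
  a = 581 − 170.988 × 2.5850 = 139.003 ms
Then RT(8) = 139.003 + 170.988 × log₂ 8 = 139.003 + 170.988 × 3 ≈ 651.966 ms.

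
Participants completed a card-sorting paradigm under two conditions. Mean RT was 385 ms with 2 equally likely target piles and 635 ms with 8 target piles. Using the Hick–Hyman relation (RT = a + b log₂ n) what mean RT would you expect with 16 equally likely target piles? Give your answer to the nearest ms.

760 ms

Solve the two-equation system in a and b:
  b = (635 − 385) / (log₂ 8 − log₂ 2) = 250 / (3 − 1) = 125 ms/bit
  a = 385 − 125 × 1 = 260 ms
Then RT(16) = 260 + 125 × log₂ 16 = 260 + 125 × 4 ≈ 760.000 ms.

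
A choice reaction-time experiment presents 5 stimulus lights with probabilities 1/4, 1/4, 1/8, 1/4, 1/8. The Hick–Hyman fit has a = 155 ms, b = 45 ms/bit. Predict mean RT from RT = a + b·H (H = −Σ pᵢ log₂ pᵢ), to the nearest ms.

Each term −pᵢ log₂ pᵢ: 0.25·2 + 0.25·2 + 0.125·3 + 0.25·2 + 0.125·3; summed, H = 2.250 bits.
Mean RT = a + bH = 155 + 45·2.250 = 256.25 ms.

256 ms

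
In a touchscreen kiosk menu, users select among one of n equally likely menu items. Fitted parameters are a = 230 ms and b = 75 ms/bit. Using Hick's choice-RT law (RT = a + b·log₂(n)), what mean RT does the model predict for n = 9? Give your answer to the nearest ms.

468 ms

log₂(9) = 3.1699 bits, so RT = 230 + 75 × 3.1699 ≈ 467.744 ms.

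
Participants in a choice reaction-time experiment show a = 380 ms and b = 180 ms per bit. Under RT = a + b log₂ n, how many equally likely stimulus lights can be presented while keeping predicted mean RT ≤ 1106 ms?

16

180·log₂ n ≤ 1106 − 380 = 726, giving log₂ n ≤ 4.0333 and n ≤ 16.374. The largest whole number is 16.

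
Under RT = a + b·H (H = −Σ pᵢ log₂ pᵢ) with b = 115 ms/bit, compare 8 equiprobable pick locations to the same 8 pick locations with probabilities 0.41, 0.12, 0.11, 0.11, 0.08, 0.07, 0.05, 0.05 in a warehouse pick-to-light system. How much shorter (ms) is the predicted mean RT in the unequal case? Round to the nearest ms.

47 ms

Equiprobable entropy H₀ = log₂ 8 = 3.0000 bits.
Skewed entropy H = −Σ pᵢ log₂ pᵢ = 2.5873 bits.
ΔRT = b·(H₀ − H) = 115 × 0.4127 = 47.46 ms.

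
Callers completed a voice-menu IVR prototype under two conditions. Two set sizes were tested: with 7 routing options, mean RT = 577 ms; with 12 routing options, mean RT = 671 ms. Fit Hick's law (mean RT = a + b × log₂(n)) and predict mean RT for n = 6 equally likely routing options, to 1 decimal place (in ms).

550.1 ms

Fit slope and intercept:
  b = (671 − 577) / (log₂ 12 − log₂ 7) = 94 / (3.5850 − 2.8074) = 120.884 ms/bit
  a = 577 − 120.884 × 2.8074 = 237.637 ms
Then RT(6) = 237.637 + 120.884 × log₂ 6 = 237.637 + 120.884 × 2.5850 ≈ 550.116 ms.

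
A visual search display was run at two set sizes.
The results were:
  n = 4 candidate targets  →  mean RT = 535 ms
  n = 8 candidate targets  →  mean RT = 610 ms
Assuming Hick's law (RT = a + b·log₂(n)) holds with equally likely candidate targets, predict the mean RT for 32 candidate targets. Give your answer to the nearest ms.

760 ms

With log₂ n on the abscissa the relation is linear; from the two conditions:
  b = (610 − 535) / (log₂ 8 − log₂ 4) = 75 / (3 − 2) = 75 ms/bit
  a = 535 − 75 × 2 = 385 ms
Then RT(32) = 385 + 75 × log₂ 32 = 385 + 75 × 5 ≈ 760.000 ms.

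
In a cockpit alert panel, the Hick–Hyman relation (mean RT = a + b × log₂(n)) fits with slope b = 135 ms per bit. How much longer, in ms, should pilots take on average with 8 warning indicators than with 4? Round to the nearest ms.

135 ms

ΔRT = (a + b log₂ n₂) − (a + b log₂ n₁) = b·(log₂ n₂ − log₂ n₁).
log₂(8) − log₂(4) = log₂(8/4) = log₂(2) = 1.
ΔRT = 135 × 1.0000 = 135.000 ms.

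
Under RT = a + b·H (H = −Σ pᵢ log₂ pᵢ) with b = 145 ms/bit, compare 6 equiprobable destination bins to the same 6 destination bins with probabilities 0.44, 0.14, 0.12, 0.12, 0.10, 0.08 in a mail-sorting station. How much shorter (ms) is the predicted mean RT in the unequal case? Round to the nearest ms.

The RT saving is b·ΔH. Equiprobable H₀ = log₂(6) = 2.5850 bits; with the given probabilities H = 2.2761 bits.
b·(H₀ − H) = 145 × (2.5850 − 2.2761) = 44.79 ms.

45 ms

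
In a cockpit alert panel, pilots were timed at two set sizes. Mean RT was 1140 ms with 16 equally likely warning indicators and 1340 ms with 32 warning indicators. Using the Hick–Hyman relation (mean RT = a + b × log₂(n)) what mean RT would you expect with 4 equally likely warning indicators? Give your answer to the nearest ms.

740 ms

With log₂ n on the abscissa the relation is linear; from the two conditions:
  b = (1340 − 1140) / (log₂ 32 − log₂ 16) = 200 / (5 − 4) = 200 ms/bit
  a = 1140 − 200 × 4 = 340 ms
Then RT(4) = 340 + 200 × log₂ 4 = 340 + 200 × 2 ≈ 740.000 ms.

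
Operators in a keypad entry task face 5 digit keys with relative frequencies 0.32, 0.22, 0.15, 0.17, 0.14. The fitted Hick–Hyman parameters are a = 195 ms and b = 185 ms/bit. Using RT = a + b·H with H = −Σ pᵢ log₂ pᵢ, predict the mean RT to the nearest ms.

Entropy contributions −pᵢ log₂ pᵢ: 0.5260, 0.4806, 0.4105, 0.4346, 0.3971; sum H = 2.2488 bits.
RT = a + bH = 195 + 185·2.2488 = 611.04 ms.

611 ms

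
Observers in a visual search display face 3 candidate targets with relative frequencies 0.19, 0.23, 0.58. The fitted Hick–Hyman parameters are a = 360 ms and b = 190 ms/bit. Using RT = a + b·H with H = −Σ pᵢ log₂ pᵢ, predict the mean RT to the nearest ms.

Entropy contributions −pᵢ log₂ pᵢ: 0.4552, 0.4877, 0.4558; sum H = 1.3987 bits.
RT = a + bH = 360 + 190·1.3987 = 625.75 ms.

626 ms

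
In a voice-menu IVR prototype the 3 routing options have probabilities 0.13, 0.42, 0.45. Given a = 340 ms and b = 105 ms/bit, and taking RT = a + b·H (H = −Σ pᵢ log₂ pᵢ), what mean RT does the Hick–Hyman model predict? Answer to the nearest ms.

H = 0.13·log₂(1/0.13) + 0.42·log₂(1/0.42) + 0.45·log₂(1/0.45) = 1.4267 bits.
RT = 340 + 105 × 1.4267 = 489.80 ms.

490 ms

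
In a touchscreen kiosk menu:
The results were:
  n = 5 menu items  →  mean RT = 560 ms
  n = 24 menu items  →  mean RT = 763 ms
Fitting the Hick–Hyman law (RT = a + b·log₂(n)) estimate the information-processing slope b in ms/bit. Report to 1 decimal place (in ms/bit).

b = (RT₂ − RT₁)/(log₂ n₂ − log₂ n₁) = (763 − 560)/(4.5850 − 2.3219) = 89.703 ms/bit.

89.7 ms/bit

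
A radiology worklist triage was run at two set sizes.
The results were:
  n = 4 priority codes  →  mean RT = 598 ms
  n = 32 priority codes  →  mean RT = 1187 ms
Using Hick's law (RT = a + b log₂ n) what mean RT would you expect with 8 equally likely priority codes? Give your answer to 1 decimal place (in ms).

Solve the two-equation system in a and b:
  b = (1187 − 598) / (log₂ 32 − log₂ 4) = 589 / (5 − 2) = 196.333 ms/bit
  a = 598 − 196.333 × 2 = 205.333 ms
Then RT(8) = 205.333 + 196.333 × log₂ 8 = 205.333 + 196.333 × 3 ≈ 794.333 ms.

794.3 ms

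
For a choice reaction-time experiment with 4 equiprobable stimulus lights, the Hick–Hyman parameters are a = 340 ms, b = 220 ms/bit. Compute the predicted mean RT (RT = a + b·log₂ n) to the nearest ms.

780 ms

log₂(4) = 2 bits, so RT = 340 + 220 × 2 ≈ 780.000 ms.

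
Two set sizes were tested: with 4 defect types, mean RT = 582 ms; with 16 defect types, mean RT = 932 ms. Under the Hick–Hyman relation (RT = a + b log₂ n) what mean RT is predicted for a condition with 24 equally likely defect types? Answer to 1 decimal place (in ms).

Fit slope and intercept:
  b = (932 − 582) / (log₂ 16 − log₂ 4) = 350 / (4 − 2) = 175.000 ms/bit
  a = 582 − 175.000 × 2 = 232.000 ms
Then RT(24) = 232.000 + 175.000 × log₂ 24 = 232.000 + 175.000 × 4.5850 ≈ 1034.368 ms.

1034.4 ms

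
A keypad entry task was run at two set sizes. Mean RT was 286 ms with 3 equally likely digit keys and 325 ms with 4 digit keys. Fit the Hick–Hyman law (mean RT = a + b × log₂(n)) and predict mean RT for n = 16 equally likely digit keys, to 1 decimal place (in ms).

Solve the two-equation system in a and b:
  b = (325 − 286) / (log₂ 4 − log₂ 3) = 39 / (2 − 1.5850) = 93.967 ms/bit
  a = 286 − 93.967 × 1.5850 = 137.065 ms
Then RT(16) = 137.065 + 93.967 × log₂ 16 = 137.065 + 93.967 × 4 ≈ 512.935 ms.

512.9 ms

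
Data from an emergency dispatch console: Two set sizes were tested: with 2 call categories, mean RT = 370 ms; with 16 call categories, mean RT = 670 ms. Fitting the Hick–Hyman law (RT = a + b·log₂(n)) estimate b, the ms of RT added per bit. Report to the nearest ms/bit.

Slope: b = (670 − 370) / (log₂ 16 − log₂ 2) = 300/3.0000 = 100 ms/bit.

100 ms/bit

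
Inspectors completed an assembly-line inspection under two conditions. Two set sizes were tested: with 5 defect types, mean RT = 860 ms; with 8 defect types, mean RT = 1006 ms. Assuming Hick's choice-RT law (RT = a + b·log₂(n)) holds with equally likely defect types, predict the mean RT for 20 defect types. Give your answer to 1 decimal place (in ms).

With log₂ n on the abscissa the relation is linear; from the two conditions:
  b = (1006 − 860) / (log₂ 8 − log₂ 5) = 146 / (3 − 2.3219) = 215.316 ms/bit
  a = 860 − 215.316 × 2.3219 = 360.051 ms
Then RT(20) = 360.051 + 215.316 × log₂ 20 = 360.051 + 215.316 × 4.3219 ≈ 1290.633 ms.

1290.6 ms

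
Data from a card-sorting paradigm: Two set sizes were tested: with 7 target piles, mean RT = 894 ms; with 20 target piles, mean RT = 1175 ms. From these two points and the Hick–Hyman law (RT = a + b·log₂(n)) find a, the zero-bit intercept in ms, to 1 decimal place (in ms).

Slope: b = (1175 − 894) / (log₂ 20 − log₂ 7) = 281/1.5146 = 185.531 ms/bit.
a = RT₁ − b·log₂ n₁ = 894 − 185.531 × 2.8074 = 373.149 ms.

373.1 ms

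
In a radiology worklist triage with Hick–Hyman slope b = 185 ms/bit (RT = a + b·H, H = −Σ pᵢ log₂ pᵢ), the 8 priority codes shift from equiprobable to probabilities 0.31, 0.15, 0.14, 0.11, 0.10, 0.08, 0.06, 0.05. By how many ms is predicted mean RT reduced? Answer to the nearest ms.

43 ms

The RT saving is b·ΔH. Equiprobable H₀ = log₂(8) = 3.0000 bits; with the given probabilities H = 2.7651 bits.
b·(H₀ − H) = 185 × (3.0000 − 2.7651) = 43.46 ms.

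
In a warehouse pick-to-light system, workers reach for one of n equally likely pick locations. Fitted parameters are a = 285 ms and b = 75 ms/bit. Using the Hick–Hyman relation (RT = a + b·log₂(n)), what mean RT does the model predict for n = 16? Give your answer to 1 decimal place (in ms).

585.0 ms

log₂(16) = 4 bits, so RT = 285 + 75 × 4 ≈ 585.000 ms.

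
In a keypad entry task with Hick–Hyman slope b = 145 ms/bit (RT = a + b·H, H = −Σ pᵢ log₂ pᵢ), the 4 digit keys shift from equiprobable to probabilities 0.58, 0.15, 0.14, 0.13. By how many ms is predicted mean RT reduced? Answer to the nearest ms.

51 ms

Equiprobable entropy H₀ = log₂ 4 = 2.0000 bits.
Skewed entropy H = −Σ pᵢ log₂ pᵢ = 1.6461 bits.
ΔRT = b·(H₀ − H) = 145 × 0.3539 = 51.31 ms.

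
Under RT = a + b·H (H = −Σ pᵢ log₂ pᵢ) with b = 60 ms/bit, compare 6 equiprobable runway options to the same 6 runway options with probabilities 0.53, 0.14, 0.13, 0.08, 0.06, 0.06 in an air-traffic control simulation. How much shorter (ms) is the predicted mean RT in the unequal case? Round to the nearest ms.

32 ms

Equiprobable entropy H₀ = log₂ 6 = 2.5850 bits.
Skewed entropy H = −Σ pᵢ log₂ pᵢ = 2.0438 bits.
ΔRT = b·(H₀ − H) = 60 × 0.5412 = 32.47 ms.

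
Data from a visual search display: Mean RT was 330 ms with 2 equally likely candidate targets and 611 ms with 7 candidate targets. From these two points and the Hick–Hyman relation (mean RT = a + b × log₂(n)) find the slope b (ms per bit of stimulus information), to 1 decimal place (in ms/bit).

Slope: b = (611 − 330) / (log₂ 7 − log₂ 2) = 281/1.8074 = 155.476 ms/bit.

155.5 ms/bit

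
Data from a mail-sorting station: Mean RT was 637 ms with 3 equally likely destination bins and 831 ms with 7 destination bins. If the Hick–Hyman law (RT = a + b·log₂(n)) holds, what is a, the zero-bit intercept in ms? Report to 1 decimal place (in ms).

The slope on a log₂ axis is (831 − 637) / (2.8074 − 1.5850) = 158.705 ms/bit.
a = RT₁ − b·log₂ n₁ = 637 − 158.705 × 1.5850 = 385.458 ms.

385.5 ms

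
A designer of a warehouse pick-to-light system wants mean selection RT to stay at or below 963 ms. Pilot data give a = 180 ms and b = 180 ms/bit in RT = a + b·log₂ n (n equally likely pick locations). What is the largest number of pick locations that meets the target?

20

Information budget: (963 − 180)/180 = 4.3500 bits, so n ≤ 2^4.3500 = 20.393 → at most 20.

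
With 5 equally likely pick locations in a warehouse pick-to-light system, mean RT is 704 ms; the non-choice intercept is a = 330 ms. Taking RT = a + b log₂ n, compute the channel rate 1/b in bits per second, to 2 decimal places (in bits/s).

6.21 bits/s

b = (704 − 330)/log₂ 5 = 374/2.3219 = 161.073 ms per bit = 0.16107 s/bit; the reciprocal is 6.208 bits/s.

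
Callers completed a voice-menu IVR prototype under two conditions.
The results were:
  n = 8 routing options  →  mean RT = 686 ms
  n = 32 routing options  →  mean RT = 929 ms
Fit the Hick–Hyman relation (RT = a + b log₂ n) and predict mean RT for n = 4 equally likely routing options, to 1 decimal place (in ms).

RT is linear in log₂ n, so two points fix the line:
  b = (929 − 686) / (log₂ 32 − log₂ 8) = 243 / (5 − 3) = 121.500 ms/bit
  a = 686 − 121.500 × 3 = 321.500 ms
Then RT(4) = 321.500 + 121.500 × log₂ 4 = 321.500 + 121.500 × 2 ≈ 564.500 ms.

564.5 ms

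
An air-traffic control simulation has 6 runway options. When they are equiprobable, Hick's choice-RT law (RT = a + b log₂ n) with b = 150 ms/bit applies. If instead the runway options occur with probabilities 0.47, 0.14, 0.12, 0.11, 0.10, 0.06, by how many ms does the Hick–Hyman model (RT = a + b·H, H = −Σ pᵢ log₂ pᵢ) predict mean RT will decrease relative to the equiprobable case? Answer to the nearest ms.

Equiprobable entropy H₀ = log₂ 6 = 2.5850 bits.
Skewed entropy H = −Σ pᵢ log₂ pᵢ = 2.2021 bits.
ΔRT = b·(H₀ − H) = 150 × 0.3828 = 57.42 ms.

57 ms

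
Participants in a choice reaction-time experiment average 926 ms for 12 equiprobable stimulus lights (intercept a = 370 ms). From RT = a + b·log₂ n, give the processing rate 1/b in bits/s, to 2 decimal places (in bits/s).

b = (926 − 370)/log₂ 12 = 556/3.5850 = 155.092 ms per bit = 0.15509 s/bit; the reciprocal is 6.448 bits/s.

6.45 bits/s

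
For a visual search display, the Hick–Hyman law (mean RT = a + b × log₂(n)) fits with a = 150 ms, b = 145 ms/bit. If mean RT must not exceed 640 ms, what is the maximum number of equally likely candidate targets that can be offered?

10

Information budget: (640 − 150)/145 = 3.3793 bits, so n ≤ 2^3.3793 = 10.406 → at most 10.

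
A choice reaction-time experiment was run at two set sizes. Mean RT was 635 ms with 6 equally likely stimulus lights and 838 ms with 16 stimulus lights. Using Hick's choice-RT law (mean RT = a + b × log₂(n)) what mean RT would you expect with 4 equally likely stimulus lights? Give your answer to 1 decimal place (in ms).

551.1 ms

Solve the two-equation system in a and b:
  b = (838 − 635) / (log₂ 16 − log₂ 6) = 203 / (4 − 2.5850) = 143.459 ms/bit
  a = 635 − 143.459 × 2.5850 = 264.164 ms
Then RT(4) = 264.164 + 143.459 × log₂ 4 = 264.164 + 143.459 × 2 ≈ 551.082 ms.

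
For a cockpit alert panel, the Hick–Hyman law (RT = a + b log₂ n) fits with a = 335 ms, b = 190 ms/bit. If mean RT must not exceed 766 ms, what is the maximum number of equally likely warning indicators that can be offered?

4

190·log₂ n ≤ 766 − 335 = 431, giving log₂ n ≤ 2.2684 and n ≤ 4.818. The largest whole number is 4.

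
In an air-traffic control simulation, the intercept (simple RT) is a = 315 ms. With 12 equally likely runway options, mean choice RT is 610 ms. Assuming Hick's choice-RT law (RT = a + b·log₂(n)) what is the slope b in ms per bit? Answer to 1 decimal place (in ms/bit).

12 alternatives carry log₂ 12 = 3.5850 bits; the choice cost is 610 − 315 = 295 ms, so b = 295/3.5850 = 82.288 ms/bit.

82.3 ms/bit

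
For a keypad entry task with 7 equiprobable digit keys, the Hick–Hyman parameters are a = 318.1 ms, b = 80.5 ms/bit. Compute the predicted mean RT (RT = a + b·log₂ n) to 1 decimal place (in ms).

544.1 ms

log₂(7) = 2.8074 bits, so RT = 318.1 + 80.5 × 2.8074 ≈ 544.092 ms.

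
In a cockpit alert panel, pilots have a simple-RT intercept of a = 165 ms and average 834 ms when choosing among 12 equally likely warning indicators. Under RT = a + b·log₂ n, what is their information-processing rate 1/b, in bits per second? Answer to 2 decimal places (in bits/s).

b = (834 − 165)/log₂ 12 = 669/3.5850 = 186.613 ms per bit = 0.18661 s/bit; the reciprocal is 5.359 bits/s.

5.36 bits/s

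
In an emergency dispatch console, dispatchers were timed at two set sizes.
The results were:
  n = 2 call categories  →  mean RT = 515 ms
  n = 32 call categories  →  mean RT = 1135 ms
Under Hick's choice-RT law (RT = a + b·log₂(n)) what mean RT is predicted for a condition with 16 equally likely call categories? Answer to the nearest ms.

980 ms

Fit slope and intercept:
  b = (1135 − 515) / (log₂ 32 − log₂ 2) = 620 / (5 − 1) = 155 ms/bit
  a = 515 − 155 × 1 = 360 ms
Then RT(16) = 360 + 155 × log₂ 16 = 360 + 155 × 4 ≈ 980.000 ms.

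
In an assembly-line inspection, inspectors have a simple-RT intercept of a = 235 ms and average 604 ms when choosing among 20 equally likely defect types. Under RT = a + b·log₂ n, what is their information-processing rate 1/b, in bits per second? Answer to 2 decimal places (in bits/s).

Choice component = 604 − 235 = 369 ms over log₂(20) = 4.3219 bits.
b = 369 / 4.3219 = 85.379 ms/bit, so 1/b = 11.713 bits/s.

11.71 bits/s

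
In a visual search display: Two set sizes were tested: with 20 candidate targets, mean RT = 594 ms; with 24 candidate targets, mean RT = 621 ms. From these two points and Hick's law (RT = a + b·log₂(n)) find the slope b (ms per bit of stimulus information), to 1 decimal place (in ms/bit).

102.6 ms/bit

The slope on a log₂ axis is (621 − 594) / (4.5850 − 4.3219) = 102.648 ms/bit.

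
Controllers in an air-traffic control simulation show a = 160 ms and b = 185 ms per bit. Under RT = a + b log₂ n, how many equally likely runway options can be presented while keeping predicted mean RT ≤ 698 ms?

Set 160 + 185·log₂ n ≤ 698 → log₂ n ≤ (698 − 160)/185 = 2.9081.
So n ≤ 2^2.9081 = 7.506; the largest integer n is 7.

7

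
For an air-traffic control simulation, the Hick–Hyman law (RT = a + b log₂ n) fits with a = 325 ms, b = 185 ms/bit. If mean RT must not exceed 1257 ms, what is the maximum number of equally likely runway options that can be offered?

Information budget: (1257 − 325)/185 = 5.0378 bits, so n ≤ 2^5.0378 = 32.850 → at most 32.

32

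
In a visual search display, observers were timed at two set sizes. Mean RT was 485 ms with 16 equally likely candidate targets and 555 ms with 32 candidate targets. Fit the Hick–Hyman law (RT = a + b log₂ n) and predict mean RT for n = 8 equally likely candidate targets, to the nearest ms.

With log₂ n on the abscissa the relation is linear; from the two conditions:
  b = (555 − 485) / (log₂ 32 − log₂ 16) = 70 / (5 − 4) = 70 ms/bit
  a = 485 − 70 × 4 = 205 ms
Then RT(8) = 205 + 70 × log₂ 8 = 205 + 70 × 3 ≈ 415.000 ms.

415 ms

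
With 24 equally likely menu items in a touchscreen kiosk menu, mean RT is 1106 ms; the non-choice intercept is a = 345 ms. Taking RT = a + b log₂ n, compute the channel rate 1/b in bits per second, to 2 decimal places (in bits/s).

6.02 bits/s

Choice component = 1106 − 345 = 761 ms over log₂(24) = 4.5850 bits.
b = 761 / 4.5850 = 165.977 ms/bit, so 1/b = 6.025 bits/s.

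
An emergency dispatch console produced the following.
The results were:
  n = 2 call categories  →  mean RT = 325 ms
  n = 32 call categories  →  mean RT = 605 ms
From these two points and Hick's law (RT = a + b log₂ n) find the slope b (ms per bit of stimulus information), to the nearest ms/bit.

b = (RT₂ − RT₁)/(log₂ n₂ − log₂ n₁) = (605 − 325)/(5 − 1) = 70 ms/bit.

70 ms/bit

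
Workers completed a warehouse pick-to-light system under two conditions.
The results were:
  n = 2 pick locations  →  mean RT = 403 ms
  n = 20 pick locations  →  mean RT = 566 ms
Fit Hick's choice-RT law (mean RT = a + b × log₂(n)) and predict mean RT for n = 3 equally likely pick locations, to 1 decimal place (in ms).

RT is linear in log₂ n, so two points fix the line:
  b = (566 − 403) / (log₂ 20 − log₂ 2) = 163 / (4.3219 − 1) = 49.068 ms/bit
  a = 403 − 49.068 × 1 = 353.932 ms
Then RT(3) = 353.932 + 49.068 × log₂ 3 = 353.932 + 49.068 × 1.5850 ≈ 431.703 ms.

431.7 ms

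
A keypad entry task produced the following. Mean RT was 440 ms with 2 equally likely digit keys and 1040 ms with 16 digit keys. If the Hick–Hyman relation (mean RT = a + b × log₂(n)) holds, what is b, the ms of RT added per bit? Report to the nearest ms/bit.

b = (RT₂ − RT₁)/(log₂ n₂ − log₂ n₁) = (1040 − 440)/(4 − 1) = 200 ms/bit.

200 ms/bit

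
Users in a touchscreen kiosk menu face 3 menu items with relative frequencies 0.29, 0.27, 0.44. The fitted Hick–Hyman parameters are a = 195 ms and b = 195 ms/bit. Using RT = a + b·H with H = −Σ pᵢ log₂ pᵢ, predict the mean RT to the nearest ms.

Entropy contributions −pᵢ log₂ pᵢ: 0.5179, 0.5100, 0.5211; sum H = 1.5491 bits.
RT = a + bH = 195 + 195·1.5491 = 497.07 ms.

497 ms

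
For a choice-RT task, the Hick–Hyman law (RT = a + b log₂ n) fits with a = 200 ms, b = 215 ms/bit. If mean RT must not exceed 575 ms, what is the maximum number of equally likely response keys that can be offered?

3

Information budget: (575 − 200)/215 = 1.7442 bits, so n ≤ 2^1.7442 = 3.350 → at most 3.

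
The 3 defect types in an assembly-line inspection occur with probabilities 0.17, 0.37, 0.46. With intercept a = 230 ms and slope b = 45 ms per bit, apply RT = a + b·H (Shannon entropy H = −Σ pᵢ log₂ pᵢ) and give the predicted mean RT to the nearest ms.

297 ms

Entropy contributions −pᵢ log₂ pᵢ: 0.4346, 0.5307, 0.5153; sum H = 1.4807 bits.
RT = a + bH = 230 + 45·1.4807 = 296.63 ms.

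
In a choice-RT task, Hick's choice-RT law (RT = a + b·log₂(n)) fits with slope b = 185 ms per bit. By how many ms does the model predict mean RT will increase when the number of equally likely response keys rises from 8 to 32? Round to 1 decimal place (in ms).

ΔRT = (a + b log₂ n₂) − (a + b log₂ n₁) = b·(log₂ n₂ − log₂ n₁).
log₂(32) − log₂(8) = log₂(32/8) = log₂(4) = 2.
ΔRT = 185 × 2.0000 = 370.000 ms.

370.0 ms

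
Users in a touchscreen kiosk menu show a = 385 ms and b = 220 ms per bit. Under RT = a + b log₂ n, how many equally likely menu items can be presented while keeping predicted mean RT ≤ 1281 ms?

16

Set 385 + 220·log₂ n ≤ 1281 → log₂ n ≤ (1281 − 385)/220 = 4.0727.
So n ≤ 2^4.0727 = 16.827; the largest integer n is 16.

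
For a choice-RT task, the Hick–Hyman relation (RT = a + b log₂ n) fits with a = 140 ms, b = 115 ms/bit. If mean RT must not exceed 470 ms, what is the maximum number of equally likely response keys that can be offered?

115·log₂ n ≤ 470 − 140 = 330, giving log₂ n ≤ 2.8696 and n ≤ 7.308. The largest whole number is 7.

7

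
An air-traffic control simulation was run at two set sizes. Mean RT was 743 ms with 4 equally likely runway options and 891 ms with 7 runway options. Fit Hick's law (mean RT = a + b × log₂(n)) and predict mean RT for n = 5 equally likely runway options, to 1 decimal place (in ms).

802.0 ms

Fit slope and intercept:
  b = (891 − 743) / (log₂ 7 − log₂ 4) = 148 / (2.8074 − 2) = 183.315 ms/bit
  a = 743 − 183.315 × 2 = 376.371 ms
Then RT(5) = 376.371 + 183.315 × log₂ 5 = 376.371 + 183.315 × 2.3219 ≈ 802.014 ms.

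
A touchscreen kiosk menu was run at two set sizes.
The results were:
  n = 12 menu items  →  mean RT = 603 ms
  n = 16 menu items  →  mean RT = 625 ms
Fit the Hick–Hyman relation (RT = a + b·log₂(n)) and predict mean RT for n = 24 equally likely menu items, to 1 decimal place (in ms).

Solve the two-equation system in a and b:
  b = (625 − 603) / (log₂ 16 − log₂ 12) = 22 / (4 − 3.5850) = 53.007 ms/bit
  a = 603 − 53.007 × 3.5850 = 412.971 ms
Then RT(24) = 412.971 + 53.007 × log₂ 24 = 412.971 + 53.007 × 4.5850 ≈ 656.007 ms.

656.0 ms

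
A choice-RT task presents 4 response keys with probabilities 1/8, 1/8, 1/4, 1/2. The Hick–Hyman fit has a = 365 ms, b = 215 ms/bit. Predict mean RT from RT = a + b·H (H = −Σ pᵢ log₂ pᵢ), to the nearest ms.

741 ms

H = −Σ pᵢ log₂ pᵢ = 0.125·3 + 0.125·3 + 0.25·2 + 0.5·1 = 1.750 bits.
RT = 365 + 215 × 1.750 = 741.25 ms.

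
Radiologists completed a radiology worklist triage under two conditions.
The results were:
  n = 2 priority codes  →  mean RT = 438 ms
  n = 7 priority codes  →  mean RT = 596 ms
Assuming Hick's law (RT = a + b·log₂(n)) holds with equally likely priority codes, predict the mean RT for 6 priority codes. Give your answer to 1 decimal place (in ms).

Solve the two-equation system in a and b:
  b = (596 − 438) / (log₂ 7 − log₂ 2) = 158 / (2.8074 − 1) = 87.421 ms/bit
  a = 438 − 87.421 × 1 = 350.579 ms
Then RT(6) = 350.579 + 87.421 × log₂ 6 = 350.579 + 87.421 × 2.5850 ≈ 576.558 ms.

576.6 ms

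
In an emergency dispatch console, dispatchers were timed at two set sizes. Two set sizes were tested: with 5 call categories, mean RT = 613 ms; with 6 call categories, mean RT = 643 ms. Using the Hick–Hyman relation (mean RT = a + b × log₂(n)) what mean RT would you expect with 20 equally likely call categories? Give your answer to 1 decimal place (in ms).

With log₂ n on the abscissa the relation is linear; from the two conditions:
  b = (643 − 613) / (log₂ 6 − log₂ 5) = 30 / (2.5850 − 2.3219) = 114.054 ms/bit
  a = 613 − 114.054 × 2.3219 = 348.176 ms
Then RT(20) = 348.176 + 114.054 × log₂ 20 = 348.176 + 114.054 × 4.3219 ≈ 841.107 ms.

841.1 ms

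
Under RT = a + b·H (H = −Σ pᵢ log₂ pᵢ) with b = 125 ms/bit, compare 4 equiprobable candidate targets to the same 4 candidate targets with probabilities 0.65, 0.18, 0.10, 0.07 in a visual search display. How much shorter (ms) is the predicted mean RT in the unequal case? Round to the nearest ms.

69 ms

Equiprobable entropy H₀ = log₂ 4 = 2.0000 bits.
Skewed entropy H = −Σ pᵢ log₂ pᵢ = 1.4500 bits.
ΔRT = b·(H₀ − H) = 125 × 0.5500 = 68.75 ms.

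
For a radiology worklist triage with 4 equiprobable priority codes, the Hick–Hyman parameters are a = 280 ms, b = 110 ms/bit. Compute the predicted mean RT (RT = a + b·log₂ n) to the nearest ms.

log₂(4) = 2 bits, so RT = 280 + 110 × 2 ≈ 500.000 ms.

500 ms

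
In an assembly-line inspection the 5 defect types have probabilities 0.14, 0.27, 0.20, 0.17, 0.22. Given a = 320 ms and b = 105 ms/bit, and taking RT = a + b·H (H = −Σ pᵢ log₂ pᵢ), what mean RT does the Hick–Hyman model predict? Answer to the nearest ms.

Entropy contributions −pᵢ log₂ pᵢ: 0.3971, 0.5100, 0.4644, 0.4346, 0.4806; sum H = 2.2867 bits.
RT = a + bH = 320 + 105·2.2867 = 560.10 ms.

560 ms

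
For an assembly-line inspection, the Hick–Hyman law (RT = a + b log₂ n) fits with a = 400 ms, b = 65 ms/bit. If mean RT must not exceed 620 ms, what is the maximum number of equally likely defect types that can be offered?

Set 400 + 65·log₂ n ≤ 620 → log₂ n ≤ (620 − 400)/65 = 3.3846.
So n ≤ 2^3.3846 = 10.444; the largest integer n is 10.

10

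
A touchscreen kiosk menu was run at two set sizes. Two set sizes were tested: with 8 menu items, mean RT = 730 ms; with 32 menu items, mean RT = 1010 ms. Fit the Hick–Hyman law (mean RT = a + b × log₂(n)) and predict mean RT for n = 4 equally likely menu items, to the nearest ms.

590 ms

Fit slope and intercept:
  b = (1010 − 730) / (log₂ 32 − log₂ 8) = 280 / (5 − 3) = 140 ms/bit
  a = 730 − 140 × 3 = 310 ms
Then RT(4) = 310 + 140 × log₂ 4 = 310 + 140 × 2 ≈ 590.000 ms.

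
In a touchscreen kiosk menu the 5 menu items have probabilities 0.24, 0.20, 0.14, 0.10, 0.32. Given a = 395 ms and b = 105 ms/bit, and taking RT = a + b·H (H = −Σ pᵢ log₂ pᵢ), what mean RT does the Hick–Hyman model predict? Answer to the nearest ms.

627 ms

Entropy contributions −pᵢ log₂ pᵢ: 0.4941, 0.4644, 0.3971, 0.3322, 0.5260; sum H = 2.2139 bits.
RT = a + bH = 395 + 105·2.2139 = 627.45 ms.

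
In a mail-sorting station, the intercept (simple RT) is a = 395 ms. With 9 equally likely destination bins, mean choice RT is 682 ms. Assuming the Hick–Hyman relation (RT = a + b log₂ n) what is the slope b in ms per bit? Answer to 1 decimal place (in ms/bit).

90.5 ms/bit

b = (682 − 395) / log₂(9) = 287 / 3.1699 = 90.538 ms/bit.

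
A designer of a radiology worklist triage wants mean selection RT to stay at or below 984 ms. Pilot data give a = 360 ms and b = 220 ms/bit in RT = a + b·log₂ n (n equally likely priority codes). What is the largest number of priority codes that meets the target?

Set 360 + 220·log₂ n ≤ 984 → log₂ n ≤ (984 − 360)/220 = 2.8364.
So n ≤ 2^2.8364 = 7.142; the largest integer n is 7.

7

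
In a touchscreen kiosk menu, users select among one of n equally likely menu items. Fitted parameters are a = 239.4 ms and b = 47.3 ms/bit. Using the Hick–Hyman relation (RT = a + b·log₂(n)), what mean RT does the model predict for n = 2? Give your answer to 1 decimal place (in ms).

286.7 ms

log₂(2) = 1 bits, so RT = 239.4 + 47.3 × 1 ≈ 286.700 ms.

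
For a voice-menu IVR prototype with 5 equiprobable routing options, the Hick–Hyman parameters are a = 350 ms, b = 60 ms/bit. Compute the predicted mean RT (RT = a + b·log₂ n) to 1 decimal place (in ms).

489.3 ms

log₂(5) = 2.3219 bits, so RT = 350 + 60 × 2.3219 ≈ 489.316 ms.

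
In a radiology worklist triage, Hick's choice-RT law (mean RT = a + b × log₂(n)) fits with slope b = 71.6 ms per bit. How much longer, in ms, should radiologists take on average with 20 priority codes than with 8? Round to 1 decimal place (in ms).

The intercept a cancels: ΔRT = b·(log₂ n₂ − log₂ n₁) = b·log₂(n₂/n₁).
log₂(20) − log₂(8) = 4.3219 − 3 = 1.3219.
ΔRT = 71.6 × 1.3219 = 94.650 ms.

94.7 ms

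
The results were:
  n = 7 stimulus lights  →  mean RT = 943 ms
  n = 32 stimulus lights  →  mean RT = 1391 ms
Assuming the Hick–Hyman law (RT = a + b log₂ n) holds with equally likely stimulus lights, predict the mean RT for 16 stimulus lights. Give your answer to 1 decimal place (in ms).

Fit slope and intercept:
  b = (1391 − 943) / (log₂ 32 − log₂ 7) = 448 / (5 − 2.8074) = 204.319 ms/bit
  a = 943 − 204.319 × 2.8074 = 369.403 ms
Then RT(16) = 369.403 + 204.319 × log₂ 16 = 369.403 + 204.319 × 4 ≈ 1186.681 ms.

1186.7 ms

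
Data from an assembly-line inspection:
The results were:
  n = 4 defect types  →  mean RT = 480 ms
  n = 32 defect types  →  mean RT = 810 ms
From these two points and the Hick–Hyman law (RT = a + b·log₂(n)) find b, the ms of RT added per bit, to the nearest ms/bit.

110 ms/bit

The slope on a log₂ axis is (810 − 480) / (5 − 2) = 110 ms/bit.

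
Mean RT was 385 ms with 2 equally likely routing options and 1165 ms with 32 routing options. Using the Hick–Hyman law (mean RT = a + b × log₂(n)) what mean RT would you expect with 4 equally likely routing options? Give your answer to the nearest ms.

580 ms

Fit slope and intercept:
  b = (1165 − 385) / (log₂ 32 − log₂ 2) = 780 / (5 − 1) = 195 ms/bit
  a = 385 − 195 × 1 = 190 ms
Then RT(4) = 190 + 195 × log₂ 4 = 190 + 195 × 2 ≈ 580.000 ms.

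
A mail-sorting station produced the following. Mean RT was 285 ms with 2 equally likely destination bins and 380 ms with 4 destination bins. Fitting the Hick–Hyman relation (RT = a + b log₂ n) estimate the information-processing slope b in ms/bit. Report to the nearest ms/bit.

The slope on a log₂ axis is (380 − 285) / (2 − 1) = 95 ms/bit.

95 ms/bit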